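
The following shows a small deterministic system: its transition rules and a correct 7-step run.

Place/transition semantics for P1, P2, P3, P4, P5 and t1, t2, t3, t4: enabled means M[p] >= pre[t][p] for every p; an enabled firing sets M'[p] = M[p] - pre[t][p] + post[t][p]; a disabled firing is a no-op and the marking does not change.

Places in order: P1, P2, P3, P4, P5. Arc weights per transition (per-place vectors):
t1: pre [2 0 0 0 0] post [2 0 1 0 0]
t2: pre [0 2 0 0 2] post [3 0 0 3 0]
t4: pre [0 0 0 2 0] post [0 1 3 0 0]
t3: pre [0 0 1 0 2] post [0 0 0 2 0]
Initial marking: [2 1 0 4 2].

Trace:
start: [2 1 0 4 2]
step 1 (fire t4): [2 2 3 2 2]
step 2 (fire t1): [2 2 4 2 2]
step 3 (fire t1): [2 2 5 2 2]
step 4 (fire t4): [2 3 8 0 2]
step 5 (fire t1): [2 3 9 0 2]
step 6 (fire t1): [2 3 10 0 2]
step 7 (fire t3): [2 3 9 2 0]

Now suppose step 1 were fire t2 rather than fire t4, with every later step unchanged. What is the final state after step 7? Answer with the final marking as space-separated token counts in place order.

(re-executing from step 1 with the substitution; state before step 1: [2 1 0 4 2])
step 1 (fire t2): [2 1 0 4 2]
step 2 (fire t1): [2 1 1 4 2]
step 3 (fire t1): [2 1 2 4 2]
step 4 (fire t4): [2 2 5 2 2]
step 5 (fire t1): [2 2 6 2 2]
step 6 (fire t1): [2 2 7 2 2]
step 7 (fire t3): [2 2 6 4 0]

2 2 6 4 0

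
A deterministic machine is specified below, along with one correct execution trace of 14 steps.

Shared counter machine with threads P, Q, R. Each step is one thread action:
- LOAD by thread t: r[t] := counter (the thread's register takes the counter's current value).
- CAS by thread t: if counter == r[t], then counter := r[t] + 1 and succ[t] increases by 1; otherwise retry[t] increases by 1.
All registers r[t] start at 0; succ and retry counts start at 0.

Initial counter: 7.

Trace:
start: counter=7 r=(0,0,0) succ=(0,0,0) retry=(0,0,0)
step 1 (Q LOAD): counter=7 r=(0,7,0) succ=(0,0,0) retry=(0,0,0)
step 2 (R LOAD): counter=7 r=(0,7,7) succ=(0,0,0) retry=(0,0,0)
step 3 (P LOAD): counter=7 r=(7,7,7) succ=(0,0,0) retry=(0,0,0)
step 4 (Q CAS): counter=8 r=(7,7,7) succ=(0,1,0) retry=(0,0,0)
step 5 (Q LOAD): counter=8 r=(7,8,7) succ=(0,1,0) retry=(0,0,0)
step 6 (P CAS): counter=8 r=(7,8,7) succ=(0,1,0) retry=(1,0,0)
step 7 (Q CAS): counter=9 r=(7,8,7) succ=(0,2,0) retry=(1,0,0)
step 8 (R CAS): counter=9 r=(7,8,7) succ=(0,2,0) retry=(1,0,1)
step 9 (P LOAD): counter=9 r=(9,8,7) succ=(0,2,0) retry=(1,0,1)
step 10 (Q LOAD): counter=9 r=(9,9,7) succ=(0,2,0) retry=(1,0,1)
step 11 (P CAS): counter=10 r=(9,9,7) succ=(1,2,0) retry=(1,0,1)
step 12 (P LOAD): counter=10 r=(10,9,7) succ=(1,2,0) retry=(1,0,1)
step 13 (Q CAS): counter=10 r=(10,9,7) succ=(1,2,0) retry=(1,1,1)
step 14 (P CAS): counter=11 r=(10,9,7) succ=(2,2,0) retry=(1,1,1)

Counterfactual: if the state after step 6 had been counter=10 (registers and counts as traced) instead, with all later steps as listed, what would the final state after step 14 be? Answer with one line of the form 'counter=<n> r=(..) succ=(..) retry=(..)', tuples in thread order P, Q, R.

counter=12 r=(11,10,7) succ=(2,1,0) retry=(1,2,1)

state after step 6 := counter=10 r=(7,8,7) succ=(0,1,0) retry=(1,0,0)
step 7 (Q CAS): counter=10 r=(7,8,7) succ=(0,1,0) retry=(1,1,0)
step 8 (R CAS): counter=10 r=(7,8,7) succ=(0,1,0) retry=(1,1,1)
step 9 (P LOAD): counter=10 r=(10,8,7) succ=(0,1,0) retry=(1,1,1)
step 10 (Q LOAD): counter=10 r=(10,10,7) succ=(0,1,0) retry=(1,1,1)
step 11 (P CAS): counter=11 r=(10,10,7) succ=(1,1,0) retry=(1,1,1)
step 12 (P LOAD): counter=11 r=(11,10,7) succ=(1,1,0) retry=(1,1,1)
step 13 (Q CAS): counter=11 r=(11,10,7) succ=(1,1,0) retry=(1,2,1)
step 14 (P CAS): counter=12 r=(11,10,7) succ=(2,1,0) retry=(1,2,1)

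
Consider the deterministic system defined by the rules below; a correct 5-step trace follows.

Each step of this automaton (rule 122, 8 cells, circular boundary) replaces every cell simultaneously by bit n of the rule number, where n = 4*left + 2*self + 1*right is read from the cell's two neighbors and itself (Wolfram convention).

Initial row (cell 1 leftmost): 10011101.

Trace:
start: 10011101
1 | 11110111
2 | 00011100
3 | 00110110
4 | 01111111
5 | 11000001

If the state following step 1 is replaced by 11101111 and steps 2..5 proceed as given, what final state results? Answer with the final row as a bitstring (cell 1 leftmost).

10000011

state after step 1 := 11101111
2 | 00111000
3 | 01101100
4 | 11111110
5 | 10000011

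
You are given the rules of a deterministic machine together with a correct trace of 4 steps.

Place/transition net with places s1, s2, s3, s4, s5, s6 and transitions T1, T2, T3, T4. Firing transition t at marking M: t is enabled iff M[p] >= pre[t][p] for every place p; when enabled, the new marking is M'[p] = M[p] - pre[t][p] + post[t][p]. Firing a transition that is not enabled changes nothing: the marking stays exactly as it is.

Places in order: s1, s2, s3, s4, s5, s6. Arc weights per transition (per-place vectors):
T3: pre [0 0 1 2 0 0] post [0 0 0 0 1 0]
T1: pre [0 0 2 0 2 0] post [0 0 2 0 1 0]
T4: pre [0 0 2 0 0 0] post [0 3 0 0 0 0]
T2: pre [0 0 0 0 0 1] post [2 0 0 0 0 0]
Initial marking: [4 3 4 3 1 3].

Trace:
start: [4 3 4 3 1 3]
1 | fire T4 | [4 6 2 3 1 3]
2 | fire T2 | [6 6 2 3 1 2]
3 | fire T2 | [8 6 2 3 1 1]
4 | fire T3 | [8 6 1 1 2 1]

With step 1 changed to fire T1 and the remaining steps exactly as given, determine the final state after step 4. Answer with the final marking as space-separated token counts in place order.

8 3 3 1 2 1

(re-executing from step 1 with the substitution; state before step 1: [4 3 4 3 1 3])
1 | fire T1 | [4 3 4 3 1 3]
2 | fire T2 | [6 3 4 3 1 2]
3 | fire T2 | [8 3 4 3 1 1]
4 | fire T3 | [8 3 3 1 2 1]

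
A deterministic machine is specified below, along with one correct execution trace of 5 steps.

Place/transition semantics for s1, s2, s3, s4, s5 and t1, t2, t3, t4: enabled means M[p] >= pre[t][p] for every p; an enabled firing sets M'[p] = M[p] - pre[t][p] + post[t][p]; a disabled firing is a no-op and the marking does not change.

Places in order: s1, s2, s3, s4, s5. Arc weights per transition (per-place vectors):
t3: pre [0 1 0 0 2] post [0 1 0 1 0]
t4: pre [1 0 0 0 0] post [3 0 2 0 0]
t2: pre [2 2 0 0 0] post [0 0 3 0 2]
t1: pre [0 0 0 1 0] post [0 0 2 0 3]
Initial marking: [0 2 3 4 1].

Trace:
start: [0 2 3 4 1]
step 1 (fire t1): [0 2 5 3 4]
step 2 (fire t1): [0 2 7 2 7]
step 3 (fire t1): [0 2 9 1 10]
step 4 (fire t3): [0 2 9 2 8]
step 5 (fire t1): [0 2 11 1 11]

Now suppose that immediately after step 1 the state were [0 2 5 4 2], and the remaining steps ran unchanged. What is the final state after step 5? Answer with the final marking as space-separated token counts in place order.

state after step 1 := [0 2 5 4 2]
step 2 (fire t1): [0 2 7 3 5]
step 3 (fire t1): [0 2 9 2 8]
step 4 (fire t3): [0 2 9 3 6]
step 5 (fire t1): [0 2 11 2 9]

0 2 11 2 9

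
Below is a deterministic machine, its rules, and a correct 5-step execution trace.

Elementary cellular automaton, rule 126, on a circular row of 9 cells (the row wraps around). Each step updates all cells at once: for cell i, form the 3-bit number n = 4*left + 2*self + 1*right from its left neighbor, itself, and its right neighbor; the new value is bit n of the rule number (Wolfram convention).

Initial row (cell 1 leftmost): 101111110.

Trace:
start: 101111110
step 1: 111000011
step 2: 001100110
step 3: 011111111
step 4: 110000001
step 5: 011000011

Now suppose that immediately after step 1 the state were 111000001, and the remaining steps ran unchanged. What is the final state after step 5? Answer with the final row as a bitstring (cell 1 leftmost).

000110110

state after step 1 := 111000001
step 2: 001100011
step 3: 111110111
step 4: 000011100
step 5: 000110110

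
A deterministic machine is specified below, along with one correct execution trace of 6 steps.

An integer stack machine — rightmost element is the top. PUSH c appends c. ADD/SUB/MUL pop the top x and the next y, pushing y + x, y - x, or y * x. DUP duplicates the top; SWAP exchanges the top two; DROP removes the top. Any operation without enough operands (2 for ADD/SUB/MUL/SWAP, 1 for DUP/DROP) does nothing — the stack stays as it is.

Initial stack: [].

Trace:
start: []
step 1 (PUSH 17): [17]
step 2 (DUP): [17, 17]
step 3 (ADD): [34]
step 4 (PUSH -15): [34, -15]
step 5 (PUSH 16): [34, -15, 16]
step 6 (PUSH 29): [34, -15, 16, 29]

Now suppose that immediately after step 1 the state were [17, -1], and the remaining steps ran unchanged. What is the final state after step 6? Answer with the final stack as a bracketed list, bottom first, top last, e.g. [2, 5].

state after step 1 := [17, -1]
step 2 (DUP): [17, -1, -1]
step 3 (ADD): [17, -2]
step 4 (PUSH -15): [17, -2, -15]
step 5 (PUSH 16): [17, -2, -15, 16]
step 6 (PUSH 29): [17, -2, -15, 16, 29]

[17, -2, -15, 16, 29]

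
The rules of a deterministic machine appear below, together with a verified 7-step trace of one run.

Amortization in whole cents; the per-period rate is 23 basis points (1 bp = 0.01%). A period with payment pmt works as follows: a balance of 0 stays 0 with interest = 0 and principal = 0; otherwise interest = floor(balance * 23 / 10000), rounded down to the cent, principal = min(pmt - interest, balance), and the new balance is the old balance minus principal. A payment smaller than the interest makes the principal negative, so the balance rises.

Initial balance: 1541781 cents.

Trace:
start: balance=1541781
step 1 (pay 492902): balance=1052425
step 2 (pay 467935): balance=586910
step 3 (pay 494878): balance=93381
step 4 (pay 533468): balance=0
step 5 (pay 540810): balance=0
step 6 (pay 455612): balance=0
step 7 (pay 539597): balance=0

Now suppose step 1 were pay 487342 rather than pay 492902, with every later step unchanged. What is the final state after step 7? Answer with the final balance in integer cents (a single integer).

(re-executing from step 1 with the substitution; state before step 1: balance=1541781)
step 1 (pay 487342): balance=1057985
step 2 (pay 467935): balance=592483
step 3 (pay 494878): balance=98967
step 4 (pay 533468): balance=0
step 5 (pay 540810): balance=0
step 6 (pay 455612): balance=0
step 7 (pay 539597): balance=0

0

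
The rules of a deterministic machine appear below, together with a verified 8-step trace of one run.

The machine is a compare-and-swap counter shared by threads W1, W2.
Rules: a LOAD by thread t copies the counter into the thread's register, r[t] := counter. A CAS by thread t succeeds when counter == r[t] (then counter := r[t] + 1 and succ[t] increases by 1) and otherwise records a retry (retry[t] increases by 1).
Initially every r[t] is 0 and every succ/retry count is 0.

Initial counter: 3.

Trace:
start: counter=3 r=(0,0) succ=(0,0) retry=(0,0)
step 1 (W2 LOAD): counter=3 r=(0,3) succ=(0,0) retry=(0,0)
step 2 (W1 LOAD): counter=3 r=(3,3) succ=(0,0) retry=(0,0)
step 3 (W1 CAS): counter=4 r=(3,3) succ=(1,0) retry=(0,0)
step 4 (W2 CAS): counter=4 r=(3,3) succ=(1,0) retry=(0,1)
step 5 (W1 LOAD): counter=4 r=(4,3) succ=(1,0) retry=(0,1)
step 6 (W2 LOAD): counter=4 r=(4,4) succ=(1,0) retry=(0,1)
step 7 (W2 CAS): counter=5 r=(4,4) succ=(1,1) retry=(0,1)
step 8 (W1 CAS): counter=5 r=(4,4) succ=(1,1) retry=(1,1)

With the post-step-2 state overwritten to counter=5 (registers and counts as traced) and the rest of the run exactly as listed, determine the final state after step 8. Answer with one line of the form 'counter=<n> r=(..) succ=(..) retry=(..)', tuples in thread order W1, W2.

counter=6 r=(5,5) succ=(0,1) retry=(2,1)

state after step 2 := counter=5 r=(3,3) succ=(0,0) retry=(0,0)
step 3 (W1 CAS): counter=5 r=(3,3) succ=(0,0) retry=(1,0)
step 4 (W2 CAS): counter=5 r=(3,3) succ=(0,0) retry=(1,1)
step 5 (W1 LOAD): counter=5 r=(5,3) succ=(0,0) retry=(1,1)
step 6 (W2 LOAD): counter=5 r=(5,5) succ=(0,0) retry=(1,1)
step 7 (W2 CAS): counter=6 r=(5,5) succ=(0,1) retry=(1,1)
step 8 (W1 CAS): counter=6 r=(5,5) succ=(0,1) retry=(2,1)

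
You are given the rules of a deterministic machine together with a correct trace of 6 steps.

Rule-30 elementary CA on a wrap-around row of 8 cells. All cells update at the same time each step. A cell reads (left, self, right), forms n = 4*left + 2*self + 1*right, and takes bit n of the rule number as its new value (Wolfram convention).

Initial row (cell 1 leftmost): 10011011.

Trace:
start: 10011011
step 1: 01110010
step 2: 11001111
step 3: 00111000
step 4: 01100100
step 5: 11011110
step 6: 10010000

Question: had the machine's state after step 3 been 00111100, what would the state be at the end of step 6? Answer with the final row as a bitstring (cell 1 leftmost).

state after step 3 := 00111100
step 4: 01100010
step 5: 11010111
step 6: 00010100

00010100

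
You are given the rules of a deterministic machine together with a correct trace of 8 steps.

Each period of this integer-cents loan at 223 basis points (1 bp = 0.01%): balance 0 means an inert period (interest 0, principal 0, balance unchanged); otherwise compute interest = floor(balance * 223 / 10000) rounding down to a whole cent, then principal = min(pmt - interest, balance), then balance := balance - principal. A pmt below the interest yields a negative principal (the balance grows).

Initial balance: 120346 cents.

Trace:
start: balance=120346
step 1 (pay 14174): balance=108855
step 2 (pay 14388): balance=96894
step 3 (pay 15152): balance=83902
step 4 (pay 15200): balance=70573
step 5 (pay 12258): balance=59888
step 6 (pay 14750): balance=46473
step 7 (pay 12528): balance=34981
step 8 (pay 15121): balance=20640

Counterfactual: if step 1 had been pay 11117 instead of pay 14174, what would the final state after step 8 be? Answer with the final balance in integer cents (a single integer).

(re-executing from step 1 with the substitution; state before step 1: balance=120346)
step 1 (pay 11117): balance=111912
step 2 (pay 14388): balance=100019
step 3 (pay 15152): balance=87097
step 4 (pay 15200): balance=73839
step 5 (pay 12258): balance=63227
step 6 (pay 14750): balance=49886
step 7 (pay 12528): balance=38470
step 8 (pay 15121): balance=24206

24206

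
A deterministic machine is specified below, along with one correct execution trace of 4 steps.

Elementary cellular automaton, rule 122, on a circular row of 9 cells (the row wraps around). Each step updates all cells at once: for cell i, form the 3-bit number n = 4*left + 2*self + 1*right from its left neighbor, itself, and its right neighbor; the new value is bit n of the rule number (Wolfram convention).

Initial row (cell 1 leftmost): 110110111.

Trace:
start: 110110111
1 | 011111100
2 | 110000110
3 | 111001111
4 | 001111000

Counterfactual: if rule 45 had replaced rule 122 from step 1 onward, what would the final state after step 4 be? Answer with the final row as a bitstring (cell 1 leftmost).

(re-executing steps 1..4 under rule 45; state before step 1: 110110111)
1 | 001101100
2 | 101011001
3 | 011110001
4 | 110000101

110000101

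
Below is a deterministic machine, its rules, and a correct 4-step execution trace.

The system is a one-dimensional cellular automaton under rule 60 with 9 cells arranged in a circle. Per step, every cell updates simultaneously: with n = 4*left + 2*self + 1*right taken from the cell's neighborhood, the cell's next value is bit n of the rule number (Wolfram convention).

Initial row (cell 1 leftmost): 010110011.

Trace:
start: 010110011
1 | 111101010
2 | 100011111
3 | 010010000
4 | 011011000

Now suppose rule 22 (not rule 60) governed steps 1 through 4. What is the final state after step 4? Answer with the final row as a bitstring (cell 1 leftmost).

(re-executing steps 1..4 under rule 22; state before step 1: 010110011)
1 | 010001100
2 | 111010010
3 | 000011110
4 | 000100001

000100001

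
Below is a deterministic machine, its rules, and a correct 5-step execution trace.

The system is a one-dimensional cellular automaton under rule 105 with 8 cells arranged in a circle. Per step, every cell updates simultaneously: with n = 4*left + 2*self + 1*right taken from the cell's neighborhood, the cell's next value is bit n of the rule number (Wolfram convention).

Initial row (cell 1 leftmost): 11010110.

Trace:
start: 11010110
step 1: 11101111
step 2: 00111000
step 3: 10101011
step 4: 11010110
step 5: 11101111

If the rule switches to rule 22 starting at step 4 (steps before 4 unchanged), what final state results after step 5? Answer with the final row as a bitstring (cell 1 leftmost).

(re-executing steps 4..5 under rule 22; state before step 4: 10101011)
step 4: 00101000
step 5: 01101100

01101100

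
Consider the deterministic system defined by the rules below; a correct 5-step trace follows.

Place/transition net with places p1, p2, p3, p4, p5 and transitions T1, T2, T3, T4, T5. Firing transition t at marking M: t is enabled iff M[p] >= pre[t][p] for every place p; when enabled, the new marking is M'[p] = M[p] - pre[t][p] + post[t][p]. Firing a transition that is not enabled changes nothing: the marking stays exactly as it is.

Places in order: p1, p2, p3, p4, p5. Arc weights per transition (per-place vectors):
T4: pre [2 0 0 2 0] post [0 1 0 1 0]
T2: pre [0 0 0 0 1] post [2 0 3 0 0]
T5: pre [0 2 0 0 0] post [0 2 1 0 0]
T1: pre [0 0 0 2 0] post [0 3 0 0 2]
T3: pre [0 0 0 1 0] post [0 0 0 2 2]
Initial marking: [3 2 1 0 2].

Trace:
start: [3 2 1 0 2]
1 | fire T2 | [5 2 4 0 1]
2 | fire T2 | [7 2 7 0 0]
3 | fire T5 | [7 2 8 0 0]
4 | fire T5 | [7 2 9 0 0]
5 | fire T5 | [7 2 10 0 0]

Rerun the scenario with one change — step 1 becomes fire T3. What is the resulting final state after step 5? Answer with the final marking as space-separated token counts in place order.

(re-executing from step 1 with the substitution; state before step 1: [3 2 1 0 2])
1 | fire T3 | [3 2 1 0 2]
2 | fire T2 | [5 2 4 0 1]
3 | fire T5 | [5 2 5 0 1]
4 | fire T5 | [5 2 6 0 1]
5 | fire T5 | [5 2 7 0 1]

5 2 7 0 1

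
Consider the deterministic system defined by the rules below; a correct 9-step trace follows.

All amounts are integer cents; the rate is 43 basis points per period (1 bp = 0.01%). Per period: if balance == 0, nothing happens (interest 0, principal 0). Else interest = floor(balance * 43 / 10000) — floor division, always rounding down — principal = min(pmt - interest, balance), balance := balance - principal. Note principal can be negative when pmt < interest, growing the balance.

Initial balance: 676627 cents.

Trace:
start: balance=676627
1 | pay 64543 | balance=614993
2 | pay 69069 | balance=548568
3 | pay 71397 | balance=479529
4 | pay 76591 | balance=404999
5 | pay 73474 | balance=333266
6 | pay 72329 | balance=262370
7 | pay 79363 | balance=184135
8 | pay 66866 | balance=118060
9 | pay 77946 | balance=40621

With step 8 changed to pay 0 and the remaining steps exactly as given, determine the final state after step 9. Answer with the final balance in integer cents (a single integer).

107775

(re-executing from step 8 with the substitution; state before step 8: balance=184135)
8 | pay 0 | balance=184926
9 | pay 77946 | balance=107775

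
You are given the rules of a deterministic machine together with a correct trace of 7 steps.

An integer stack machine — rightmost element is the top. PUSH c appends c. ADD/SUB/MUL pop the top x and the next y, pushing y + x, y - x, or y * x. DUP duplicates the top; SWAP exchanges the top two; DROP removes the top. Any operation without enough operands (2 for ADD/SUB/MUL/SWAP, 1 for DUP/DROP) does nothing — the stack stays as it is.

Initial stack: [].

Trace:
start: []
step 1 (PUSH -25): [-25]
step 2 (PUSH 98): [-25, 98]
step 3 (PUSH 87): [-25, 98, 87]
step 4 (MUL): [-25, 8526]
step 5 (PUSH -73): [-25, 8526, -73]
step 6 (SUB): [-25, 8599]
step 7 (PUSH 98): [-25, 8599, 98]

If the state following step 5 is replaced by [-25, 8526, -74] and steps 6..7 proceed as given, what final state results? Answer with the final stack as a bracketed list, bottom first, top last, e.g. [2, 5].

state after step 5 := [-25, 8526, -74]
step 6 (SUB): [-25, 8600]
step 7 (PUSH 98): [-25, 8600, 98]

[-25, 8600, 98]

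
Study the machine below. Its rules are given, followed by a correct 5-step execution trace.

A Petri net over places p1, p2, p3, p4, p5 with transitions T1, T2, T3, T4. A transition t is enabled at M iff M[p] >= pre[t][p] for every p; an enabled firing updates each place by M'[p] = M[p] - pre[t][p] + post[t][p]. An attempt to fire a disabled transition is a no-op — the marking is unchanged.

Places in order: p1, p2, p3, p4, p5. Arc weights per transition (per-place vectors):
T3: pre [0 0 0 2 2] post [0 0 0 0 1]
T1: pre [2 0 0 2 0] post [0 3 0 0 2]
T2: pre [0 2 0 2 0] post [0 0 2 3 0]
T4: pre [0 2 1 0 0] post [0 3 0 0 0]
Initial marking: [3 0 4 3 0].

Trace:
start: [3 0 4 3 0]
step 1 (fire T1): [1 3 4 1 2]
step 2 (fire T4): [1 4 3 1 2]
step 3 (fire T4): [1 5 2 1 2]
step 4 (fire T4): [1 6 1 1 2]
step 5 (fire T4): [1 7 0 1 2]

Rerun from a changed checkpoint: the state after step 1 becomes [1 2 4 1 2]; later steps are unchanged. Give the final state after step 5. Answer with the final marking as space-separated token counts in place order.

state after step 1 := [1 2 4 1 2]
step 2 (fire T4): [1 3 3 1 2]
step 3 (fire T4): [1 4 2 1 2]
step 4 (fire T4): [1 5 1 1 2]
step 5 (fire T4): [1 6 0 1 2]

1 6 0 1 2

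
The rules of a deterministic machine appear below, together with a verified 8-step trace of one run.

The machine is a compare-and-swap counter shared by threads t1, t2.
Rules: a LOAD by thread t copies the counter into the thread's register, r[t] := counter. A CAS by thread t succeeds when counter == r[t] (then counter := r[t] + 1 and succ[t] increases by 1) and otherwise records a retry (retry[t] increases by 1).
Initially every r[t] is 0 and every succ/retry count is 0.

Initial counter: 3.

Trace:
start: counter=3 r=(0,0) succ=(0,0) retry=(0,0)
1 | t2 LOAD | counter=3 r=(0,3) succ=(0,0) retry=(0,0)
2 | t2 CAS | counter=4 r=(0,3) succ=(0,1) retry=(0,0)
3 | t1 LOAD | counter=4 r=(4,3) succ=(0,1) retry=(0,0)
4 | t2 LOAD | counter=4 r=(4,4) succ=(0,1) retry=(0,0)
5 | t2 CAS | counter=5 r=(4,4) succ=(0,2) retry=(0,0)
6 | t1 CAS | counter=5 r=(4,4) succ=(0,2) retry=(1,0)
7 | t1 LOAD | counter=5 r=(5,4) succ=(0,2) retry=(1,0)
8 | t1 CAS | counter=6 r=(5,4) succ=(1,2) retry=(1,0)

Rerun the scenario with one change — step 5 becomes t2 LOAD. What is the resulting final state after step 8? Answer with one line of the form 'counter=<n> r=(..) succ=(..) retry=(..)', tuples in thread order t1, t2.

(re-executing from step 5 with the substitution; state before step 5: counter=4 r=(4,4) succ=(0,1) retry=(0,0))
5 | t2 LOAD | counter=4 r=(4,4) succ=(0,1) retry=(0,0)
6 | t1 CAS | counter=5 r=(4,4) succ=(1,1) retry=(0,0)
7 | t1 LOAD | counter=5 r=(5,4) succ=(1,1) retry=(0,0)
8 | t1 CAS | counter=6 r=(5,4) succ=(2,1) retry=(0,0)

counter=6 r=(5,4) succ=(2,1) retry=(0,0)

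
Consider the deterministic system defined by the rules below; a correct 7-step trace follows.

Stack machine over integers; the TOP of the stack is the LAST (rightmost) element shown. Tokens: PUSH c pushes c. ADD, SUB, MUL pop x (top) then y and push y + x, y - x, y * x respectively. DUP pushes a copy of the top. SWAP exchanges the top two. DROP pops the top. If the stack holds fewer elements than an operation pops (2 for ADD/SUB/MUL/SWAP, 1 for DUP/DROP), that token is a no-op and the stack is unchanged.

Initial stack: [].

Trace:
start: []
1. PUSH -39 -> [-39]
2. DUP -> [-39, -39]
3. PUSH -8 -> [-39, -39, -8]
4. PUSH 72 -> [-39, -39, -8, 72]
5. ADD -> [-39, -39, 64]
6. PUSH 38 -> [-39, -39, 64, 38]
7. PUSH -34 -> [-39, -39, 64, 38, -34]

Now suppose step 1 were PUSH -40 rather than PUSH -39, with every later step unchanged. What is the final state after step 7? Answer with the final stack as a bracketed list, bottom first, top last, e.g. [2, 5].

(re-executing from step 1 with the substitution; state before step 1: [])
1. PUSH -40 -> [-40]
2. DUP -> [-40, -40]
3. PUSH -8 -> [-40, -40, -8]
4. PUSH 72 -> [-40, -40, -8, 72]
5. ADD -> [-40, -40, 64]
6. PUSH 38 -> [-40, -40, 64, 38]
7. PUSH -34 -> [-40, -40, 64, 38, -34]

[-40, -40, 64, 38, -34]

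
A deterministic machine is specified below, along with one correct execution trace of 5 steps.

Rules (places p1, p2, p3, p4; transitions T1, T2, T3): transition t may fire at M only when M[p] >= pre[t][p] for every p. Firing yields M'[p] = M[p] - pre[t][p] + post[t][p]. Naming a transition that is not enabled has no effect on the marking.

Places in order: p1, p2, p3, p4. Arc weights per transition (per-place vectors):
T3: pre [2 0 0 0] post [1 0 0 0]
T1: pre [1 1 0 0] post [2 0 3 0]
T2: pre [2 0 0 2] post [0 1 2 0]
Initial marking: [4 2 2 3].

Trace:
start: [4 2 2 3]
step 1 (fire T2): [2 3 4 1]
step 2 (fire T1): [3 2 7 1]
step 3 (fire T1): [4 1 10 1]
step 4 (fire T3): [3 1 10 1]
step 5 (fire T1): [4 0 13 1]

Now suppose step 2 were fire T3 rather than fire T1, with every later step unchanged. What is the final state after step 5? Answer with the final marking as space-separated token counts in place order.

2 1 10 1

(re-executing from step 2 with the substitution; state before step 2: [2 3 4 1])
step 2 (fire T3): [1 3 4 1]
step 3 (fire T1): [2 2 7 1]
step 4 (fire T3): [1 2 7 1]
step 5 (fire T1): [2 1 10 1]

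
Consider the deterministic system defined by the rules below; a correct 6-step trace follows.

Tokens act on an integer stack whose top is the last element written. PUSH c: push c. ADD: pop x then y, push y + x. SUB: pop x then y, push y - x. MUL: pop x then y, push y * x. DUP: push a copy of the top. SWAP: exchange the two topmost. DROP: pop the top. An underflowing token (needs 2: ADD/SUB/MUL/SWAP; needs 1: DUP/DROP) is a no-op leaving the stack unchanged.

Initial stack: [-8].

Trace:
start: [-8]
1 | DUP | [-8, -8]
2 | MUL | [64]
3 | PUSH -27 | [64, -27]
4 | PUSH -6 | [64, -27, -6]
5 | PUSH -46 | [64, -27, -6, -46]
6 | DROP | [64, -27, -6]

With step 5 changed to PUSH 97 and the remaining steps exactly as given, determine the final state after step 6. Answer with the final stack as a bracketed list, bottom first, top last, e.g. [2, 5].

(re-executing from step 5 with the substitution; state before step 5: [64, -27, -6])
5 | PUSH 97 | [64, -27, -6, 97]
6 | DROP | [64, -27, -6]

[64, -27, -6]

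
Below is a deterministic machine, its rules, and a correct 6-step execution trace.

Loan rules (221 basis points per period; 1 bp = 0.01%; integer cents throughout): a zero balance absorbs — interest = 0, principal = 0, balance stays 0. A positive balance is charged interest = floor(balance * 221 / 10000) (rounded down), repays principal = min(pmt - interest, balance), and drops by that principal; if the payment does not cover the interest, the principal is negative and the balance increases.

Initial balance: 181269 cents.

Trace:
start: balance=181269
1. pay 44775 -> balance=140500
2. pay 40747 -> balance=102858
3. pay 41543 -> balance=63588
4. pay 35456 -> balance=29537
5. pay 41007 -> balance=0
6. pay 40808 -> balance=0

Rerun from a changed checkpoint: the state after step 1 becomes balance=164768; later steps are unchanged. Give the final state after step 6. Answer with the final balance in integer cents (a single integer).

state after step 1 := balance=164768
2. pay 40747 -> balance=127662
3. pay 41543 -> balance=88940
4. pay 35456 -> balance=55449
5. pay 41007 -> balance=15667
6. pay 40808 -> balance=0

0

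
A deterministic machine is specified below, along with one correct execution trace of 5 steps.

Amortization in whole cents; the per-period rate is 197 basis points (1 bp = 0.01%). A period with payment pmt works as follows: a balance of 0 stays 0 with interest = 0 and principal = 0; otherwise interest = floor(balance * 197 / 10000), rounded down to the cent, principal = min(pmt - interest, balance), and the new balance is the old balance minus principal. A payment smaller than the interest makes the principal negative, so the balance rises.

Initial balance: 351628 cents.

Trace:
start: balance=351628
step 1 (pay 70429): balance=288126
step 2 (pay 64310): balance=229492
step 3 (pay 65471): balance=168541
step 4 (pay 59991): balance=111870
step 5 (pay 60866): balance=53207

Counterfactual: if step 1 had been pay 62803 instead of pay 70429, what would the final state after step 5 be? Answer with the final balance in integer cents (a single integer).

(re-executing from step 1 with the substitution; state before step 1: balance=351628)
step 1 (pay 62803): balance=295752
step 2 (pay 64310): balance=237268
step 3 (pay 65471): balance=176471
step 4 (pay 59991): balance=119956
step 5 (pay 60866): balance=61453

61453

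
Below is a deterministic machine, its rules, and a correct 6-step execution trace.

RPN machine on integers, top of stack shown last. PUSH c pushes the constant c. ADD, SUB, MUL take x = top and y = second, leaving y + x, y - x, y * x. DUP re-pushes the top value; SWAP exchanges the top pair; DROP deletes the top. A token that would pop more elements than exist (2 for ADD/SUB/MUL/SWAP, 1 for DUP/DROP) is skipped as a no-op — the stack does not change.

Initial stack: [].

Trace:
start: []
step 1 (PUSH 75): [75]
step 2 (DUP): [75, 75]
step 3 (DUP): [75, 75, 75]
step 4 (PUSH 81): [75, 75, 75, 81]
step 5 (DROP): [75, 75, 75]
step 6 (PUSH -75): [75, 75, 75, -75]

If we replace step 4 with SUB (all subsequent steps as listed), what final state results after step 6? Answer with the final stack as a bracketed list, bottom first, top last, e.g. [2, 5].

[75, -75]

(re-executing from step 4 with the substitution; state before step 4: [75, 75, 75])
step 4 (SUB): [75, 0]
step 5 (DROP): [75]
step 6 (PUSH -75): [75, -75]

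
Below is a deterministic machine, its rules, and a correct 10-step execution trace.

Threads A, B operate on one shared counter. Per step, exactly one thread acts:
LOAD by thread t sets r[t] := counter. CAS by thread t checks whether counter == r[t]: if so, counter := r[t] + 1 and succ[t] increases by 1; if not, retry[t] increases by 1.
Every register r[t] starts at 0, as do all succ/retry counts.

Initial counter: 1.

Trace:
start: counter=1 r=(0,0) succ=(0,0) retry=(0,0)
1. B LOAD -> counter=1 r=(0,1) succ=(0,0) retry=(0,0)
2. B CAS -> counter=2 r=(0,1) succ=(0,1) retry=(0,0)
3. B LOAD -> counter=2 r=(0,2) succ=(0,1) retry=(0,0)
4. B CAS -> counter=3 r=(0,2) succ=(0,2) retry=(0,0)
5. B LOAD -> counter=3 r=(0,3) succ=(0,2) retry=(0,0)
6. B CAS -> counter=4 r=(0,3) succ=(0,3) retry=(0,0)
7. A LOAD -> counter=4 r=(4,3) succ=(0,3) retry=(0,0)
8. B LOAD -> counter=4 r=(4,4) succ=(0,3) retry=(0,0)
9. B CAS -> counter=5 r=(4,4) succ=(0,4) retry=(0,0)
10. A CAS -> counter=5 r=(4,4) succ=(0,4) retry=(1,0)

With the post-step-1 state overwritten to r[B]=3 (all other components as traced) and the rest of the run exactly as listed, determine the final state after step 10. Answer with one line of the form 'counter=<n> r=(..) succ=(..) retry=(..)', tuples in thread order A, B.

state after step 1 := counter=1 r=(0,3) succ=(0,0) retry=(0,0)
2. B CAS -> counter=1 r=(0,3) succ=(0,0) retry=(0,1)
3. B LOAD -> counter=1 r=(0,1) succ=(0,0) retry=(0,1)
4. B CAS -> counter=2 r=(0,1) succ=(0,1) retry=(0,1)
5. B LOAD -> counter=2 r=(0,2) succ=(0,1) retry=(0,1)
6. B CAS -> counter=3 r=(0,2) succ=(0,2) retry=(0,1)
7. A LOAD -> counter=3 r=(3,2) succ=(0,2) retry=(0,1)
8. B LOAD -> counter=3 r=(3,3) succ=(0,2) retry=(0,1)
9. B CAS -> counter=4 r=(3,3) succ=(0,3) retry=(0,1)
10. A CAS -> counter=4 r=(3,3) succ=(0,3) retry=(1,1)

counter=4 r=(3,3) succ=(0,3) retry=(1,1)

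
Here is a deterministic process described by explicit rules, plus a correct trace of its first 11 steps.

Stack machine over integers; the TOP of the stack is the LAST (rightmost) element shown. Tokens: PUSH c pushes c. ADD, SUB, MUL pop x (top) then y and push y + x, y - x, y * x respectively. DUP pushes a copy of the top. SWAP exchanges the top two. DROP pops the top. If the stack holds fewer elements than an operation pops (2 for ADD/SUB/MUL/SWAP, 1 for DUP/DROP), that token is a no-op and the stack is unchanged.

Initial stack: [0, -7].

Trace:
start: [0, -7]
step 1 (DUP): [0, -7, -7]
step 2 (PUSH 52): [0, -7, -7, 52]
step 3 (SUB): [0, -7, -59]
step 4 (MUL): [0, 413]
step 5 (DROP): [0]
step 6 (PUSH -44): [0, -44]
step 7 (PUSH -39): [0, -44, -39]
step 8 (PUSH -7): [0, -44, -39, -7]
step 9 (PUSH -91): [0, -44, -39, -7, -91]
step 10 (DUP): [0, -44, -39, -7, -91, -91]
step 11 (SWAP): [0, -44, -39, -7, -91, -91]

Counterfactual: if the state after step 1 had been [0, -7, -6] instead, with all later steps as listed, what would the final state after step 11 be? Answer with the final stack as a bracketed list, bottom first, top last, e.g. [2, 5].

state after step 1 := [0, -7, -6]
step 2 (PUSH 52): [0, -7, -6, 52]
step 3 (SUB): [0, -7, -58]
step 4 (MUL): [0, 406]
step 5 (DROP): [0]
step 6 (PUSH -44): [0, -44]
step 7 (PUSH -39): [0, -44, -39]
step 8 (PUSH -7): [0, -44, -39, -7]
step 9 (PUSH -91): [0, -44, -39, -7, -91]
step 10 (DUP): [0, -44, -39, -7, -91, -91]
step 11 (SWAP): [0, -44, -39, -7, -91, -91]

[0, -44, -39, -7, -91, -91]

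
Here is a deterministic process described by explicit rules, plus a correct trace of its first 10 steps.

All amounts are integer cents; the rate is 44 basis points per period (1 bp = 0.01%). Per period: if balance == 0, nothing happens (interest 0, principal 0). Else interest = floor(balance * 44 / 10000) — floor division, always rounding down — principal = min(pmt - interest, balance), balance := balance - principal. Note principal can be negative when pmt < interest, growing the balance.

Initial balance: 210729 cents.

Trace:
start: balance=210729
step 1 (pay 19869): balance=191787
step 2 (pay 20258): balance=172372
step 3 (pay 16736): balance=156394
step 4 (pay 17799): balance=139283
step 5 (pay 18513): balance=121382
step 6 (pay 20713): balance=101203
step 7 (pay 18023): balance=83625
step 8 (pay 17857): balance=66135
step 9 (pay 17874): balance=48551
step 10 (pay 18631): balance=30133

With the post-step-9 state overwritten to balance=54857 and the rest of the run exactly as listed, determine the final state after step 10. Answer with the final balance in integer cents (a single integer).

state after step 9 := balance=54857
step 10 (pay 18631): balance=36467

36467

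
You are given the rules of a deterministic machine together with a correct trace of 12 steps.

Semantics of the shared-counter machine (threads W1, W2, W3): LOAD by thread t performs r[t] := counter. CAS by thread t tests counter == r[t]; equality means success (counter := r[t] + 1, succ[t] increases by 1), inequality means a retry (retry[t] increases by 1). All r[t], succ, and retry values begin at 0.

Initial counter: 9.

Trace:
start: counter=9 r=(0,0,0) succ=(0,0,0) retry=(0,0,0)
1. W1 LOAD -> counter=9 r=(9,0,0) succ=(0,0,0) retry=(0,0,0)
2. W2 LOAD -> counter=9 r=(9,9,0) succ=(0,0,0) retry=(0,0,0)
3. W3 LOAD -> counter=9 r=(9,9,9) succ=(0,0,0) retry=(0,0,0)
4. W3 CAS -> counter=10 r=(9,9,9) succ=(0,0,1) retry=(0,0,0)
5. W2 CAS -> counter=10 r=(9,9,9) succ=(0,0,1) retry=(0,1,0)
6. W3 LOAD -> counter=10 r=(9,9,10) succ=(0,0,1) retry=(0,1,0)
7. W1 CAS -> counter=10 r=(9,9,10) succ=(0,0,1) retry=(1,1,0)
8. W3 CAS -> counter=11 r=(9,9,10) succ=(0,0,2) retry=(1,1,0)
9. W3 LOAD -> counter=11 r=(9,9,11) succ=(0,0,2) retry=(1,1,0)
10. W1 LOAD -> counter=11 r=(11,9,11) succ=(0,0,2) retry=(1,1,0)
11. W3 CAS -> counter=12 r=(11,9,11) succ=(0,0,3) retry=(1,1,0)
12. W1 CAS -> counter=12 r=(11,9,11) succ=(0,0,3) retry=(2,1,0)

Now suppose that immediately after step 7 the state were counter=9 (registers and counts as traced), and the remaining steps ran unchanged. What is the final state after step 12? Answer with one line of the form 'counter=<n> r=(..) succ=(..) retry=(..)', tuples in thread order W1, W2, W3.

counter=10 r=(9,9,9) succ=(0,0,2) retry=(2,1,1)

state after step 7 := counter=9 r=(9,9,10) succ=(0,0,1) retry=(1,1,0)
8. W3 CAS -> counter=9 r=(9,9,10) succ=(0,0,1) retry=(1,1,1)
9. W3 LOAD -> counter=9 r=(9,9,9) succ=(0,0,1) retry=(1,1,1)
10. W1 LOAD -> counter=9 r=(9,9,9) succ=(0,0,1) retry=(1,1,1)
11. W3 CAS -> counter=10 r=(9,9,9) succ=(0,0,2) retry=(1,1,1)
12. W1 CAS -> counter=10 r=(9,9,9) succ=(0,0,2) retry=(2,1,1)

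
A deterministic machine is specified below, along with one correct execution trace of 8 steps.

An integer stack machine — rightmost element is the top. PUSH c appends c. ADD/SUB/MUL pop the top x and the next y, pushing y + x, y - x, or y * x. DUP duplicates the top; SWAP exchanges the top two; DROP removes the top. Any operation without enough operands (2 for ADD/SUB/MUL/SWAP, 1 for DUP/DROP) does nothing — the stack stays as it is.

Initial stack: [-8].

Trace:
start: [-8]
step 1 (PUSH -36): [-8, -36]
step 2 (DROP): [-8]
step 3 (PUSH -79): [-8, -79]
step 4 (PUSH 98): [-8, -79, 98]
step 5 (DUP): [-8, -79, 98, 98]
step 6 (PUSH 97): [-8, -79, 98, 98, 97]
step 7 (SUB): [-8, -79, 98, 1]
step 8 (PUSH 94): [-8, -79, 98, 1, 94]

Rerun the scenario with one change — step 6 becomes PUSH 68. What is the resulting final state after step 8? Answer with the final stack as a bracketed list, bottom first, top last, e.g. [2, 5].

[-8, -79, 98, 30, 94]

(re-executing from step 6 with the substitution; state before step 6: [-8, -79, 98, 98])
step 6 (PUSH 68): [-8, -79, 98, 98, 68]
step 7 (SUB): [-8, -79, 98, 30]
step 8 (PUSH 94): [-8, -79, 98, 30, 94]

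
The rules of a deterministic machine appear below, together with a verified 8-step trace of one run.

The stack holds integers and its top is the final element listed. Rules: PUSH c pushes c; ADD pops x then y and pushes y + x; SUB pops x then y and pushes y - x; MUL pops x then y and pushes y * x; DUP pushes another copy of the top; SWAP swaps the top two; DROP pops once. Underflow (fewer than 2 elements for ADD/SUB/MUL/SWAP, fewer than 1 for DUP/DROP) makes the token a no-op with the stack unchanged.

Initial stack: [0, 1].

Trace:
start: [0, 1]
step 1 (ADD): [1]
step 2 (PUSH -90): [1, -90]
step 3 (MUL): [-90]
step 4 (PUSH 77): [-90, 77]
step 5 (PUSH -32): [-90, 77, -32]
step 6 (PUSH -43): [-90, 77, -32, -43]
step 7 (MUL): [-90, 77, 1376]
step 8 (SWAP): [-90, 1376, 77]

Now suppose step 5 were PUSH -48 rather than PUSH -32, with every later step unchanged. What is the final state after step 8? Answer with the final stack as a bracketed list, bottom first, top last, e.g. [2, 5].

(re-executing from step 5 with the substitution; state before step 5: [-90, 77])
step 5 (PUSH -48): [-90, 77, -48]
step 6 (PUSH -43): [-90, 77, -48, -43]
step 7 (MUL): [-90, 77, 2064]
step 8 (SWAP): [-90, 2064, 77]

[-90, 2064, 77]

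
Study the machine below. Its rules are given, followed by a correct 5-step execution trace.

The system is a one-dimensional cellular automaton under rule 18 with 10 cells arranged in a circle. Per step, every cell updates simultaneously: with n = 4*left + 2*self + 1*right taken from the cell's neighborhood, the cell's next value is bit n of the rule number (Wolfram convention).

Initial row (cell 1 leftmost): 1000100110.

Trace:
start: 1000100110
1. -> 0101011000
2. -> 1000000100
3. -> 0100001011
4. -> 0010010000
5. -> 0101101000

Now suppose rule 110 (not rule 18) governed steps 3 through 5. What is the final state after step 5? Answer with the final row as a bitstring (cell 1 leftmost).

1000110000

(re-executing steps 3..5 under rule 110; state before step 3: 1000000100)
3. -> 1000001101
4. -> 1000011111
5. -> 1000110000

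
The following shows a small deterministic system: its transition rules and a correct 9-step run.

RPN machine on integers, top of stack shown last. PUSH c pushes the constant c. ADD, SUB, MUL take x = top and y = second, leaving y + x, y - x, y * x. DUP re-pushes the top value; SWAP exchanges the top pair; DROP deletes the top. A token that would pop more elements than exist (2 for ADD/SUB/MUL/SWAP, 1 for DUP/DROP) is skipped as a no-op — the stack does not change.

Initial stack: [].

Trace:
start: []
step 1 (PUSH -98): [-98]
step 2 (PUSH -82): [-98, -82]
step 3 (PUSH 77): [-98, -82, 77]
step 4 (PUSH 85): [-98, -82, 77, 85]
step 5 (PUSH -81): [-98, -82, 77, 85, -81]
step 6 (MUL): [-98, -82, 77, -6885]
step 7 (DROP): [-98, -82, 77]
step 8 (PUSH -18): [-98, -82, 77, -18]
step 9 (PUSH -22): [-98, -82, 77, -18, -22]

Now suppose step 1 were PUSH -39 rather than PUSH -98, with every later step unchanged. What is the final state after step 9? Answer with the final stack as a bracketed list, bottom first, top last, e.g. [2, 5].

[-39, -82, 77, -18, -22]

(re-executing from step 1 with the substitution; state before step 1: [])
step 1 (PUSH -39): [-39]
step 2 (PUSH -82): [-39, -82]
step 3 (PUSH 77): [-39, -82, 77]
step 4 (PUSH 85): [-39, -82, 77, 85]
step 5 (PUSH -81): [-39, -82, 77, 85, -81]
step 6 (MUL): [-39, -82, 77, -6885]
step 7 (DROP): [-39, -82, 77]
step 8 (PUSH -18): [-39, -82, 77, -18]
step 9 (PUSH -22): [-39, -82, 77, -18, -22]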